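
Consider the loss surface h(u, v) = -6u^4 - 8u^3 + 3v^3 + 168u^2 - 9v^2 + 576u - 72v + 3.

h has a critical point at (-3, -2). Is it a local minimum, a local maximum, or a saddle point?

local maximum

The mixed partial ∂²h/∂u∂v is 0, so the Hessian at any point is diag(h_uu, h_vv) = diag(24(-3u^2 - 2u + 14), 18(v - 1)).
At (-3, -2): H = diag(-168, -54).
Both eigenvalues are negative, so H is negative definite: a local maximum.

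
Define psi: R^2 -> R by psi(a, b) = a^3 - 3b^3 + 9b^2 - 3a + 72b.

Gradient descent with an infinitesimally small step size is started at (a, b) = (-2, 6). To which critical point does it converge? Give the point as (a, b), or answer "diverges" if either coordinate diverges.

psi is separable, so gradient descent decouples: a follows -∂psi/∂a, b follows -∂psi/∂b.
∂psi/∂a = 3(a - 1)(a + 1); at a=-2 this is 9, so a decreases.
∂psi/∂b = -9(b - 4)(b + 2); at b=6 this is -144, so b increases.
The a-coordinate has no critical point in that direction and runs off to infinity.

diverges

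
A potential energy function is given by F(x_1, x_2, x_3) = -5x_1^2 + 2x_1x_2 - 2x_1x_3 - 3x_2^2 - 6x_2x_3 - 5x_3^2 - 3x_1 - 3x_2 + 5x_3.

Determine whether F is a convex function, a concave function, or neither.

concave

F is quadratic, so its Hessian is the constant matrix H = [[-10, 2, -2], [2, -6, -6], [-2, -6, -10]].
Leading principal minors: -10, 56, -128.
Signs alternate −, +, − ⇒ H ≺ 0 ⇒ concave.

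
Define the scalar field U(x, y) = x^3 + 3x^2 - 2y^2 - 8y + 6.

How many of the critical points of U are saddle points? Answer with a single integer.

U separates as a function of x plus a function of y, so ∇U=0 decouples.
∂U/∂x = 3x(x + 2) = 0 at x ∈ {-2, 0}; ∂U/∂y = -4(y + 2) = 0 at y ∈ {-2}.
The Hessian is diagonal: diag(U_xx, U_yy). Second derivatives: U_xx(-2)=-6, U_xx(0)=6; U_yy(-2)=-4.
Saddle points occur where the two diagonal entries have opposite signs: (0, -2). Count: 1.

1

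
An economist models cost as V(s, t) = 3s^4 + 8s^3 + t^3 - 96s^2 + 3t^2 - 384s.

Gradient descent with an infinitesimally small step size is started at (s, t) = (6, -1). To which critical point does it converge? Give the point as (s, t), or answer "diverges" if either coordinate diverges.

V is separable, so gradient descent decouples: s follows -∂V/∂s, t follows -∂V/∂t.
∂V/∂s = 12(s - 4)(s + 2)(s + 4); at s=6 this is 1920, so s decreases.
∂V/∂t = 3t(t + 2); at t=-1 this is -3, so t increases.
s converges to its nearest critical value 4 (a local min of the s-part); t converges to 0. The iterate converges to (4, 0).

(4, 0)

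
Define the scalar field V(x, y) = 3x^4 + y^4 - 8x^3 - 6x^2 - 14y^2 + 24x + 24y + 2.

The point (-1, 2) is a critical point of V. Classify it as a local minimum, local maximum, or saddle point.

local minimum

The mixed partial ∂²V/∂x∂y is 0, so the Hessian at any point is diag(V_xx, V_yy) = diag(12(3x^2 - 4x - 1), 4(3y^2 - 7)).
At (-1, 2): H = diag(72, 20).
Both eigenvalues are positive, so H is positive definite: a local minimum.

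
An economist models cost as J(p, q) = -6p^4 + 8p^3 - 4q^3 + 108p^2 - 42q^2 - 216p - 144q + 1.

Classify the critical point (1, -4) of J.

local minimum

The mixed partial ∂²J/∂p∂q is 0, so the Hessian at any point is diag(J_pp, J_qq) = diag(24(-3p^2 + 2p + 9), -12(2q + 7)).
At (1, -4): H = diag(192, 12).
Both eigenvalues are positive, so H is positive definite: a local minimum.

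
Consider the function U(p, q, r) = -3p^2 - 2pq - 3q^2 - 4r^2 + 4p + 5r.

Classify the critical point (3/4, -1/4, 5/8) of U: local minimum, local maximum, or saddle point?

The Hessian is constant: H = [[-6, -2, 0], [-2, -6, 0], [0, 0, -8]].
Leading principal minors: Δ₁ = -6, Δ₂ = 32, Δ₃ = -256.
The minors alternate sign starting negative (−, +, −), so H is negative definite: a local maximum.

local maximum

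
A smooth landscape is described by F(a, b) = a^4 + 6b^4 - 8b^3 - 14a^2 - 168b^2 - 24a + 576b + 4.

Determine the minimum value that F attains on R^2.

F(a,b) separates as P(a) + Q(b) + 4, so its minimum is min P + min Q + 4.
P'(a) = 4(a - 3)(a + 1)(a + 2) vanishes at a ∈ {-2, -1, 3}; Q'(b) = 24(b - 3)(b - 2)(b + 4) vanishes at b ∈ {-4, 2, 3}.
Local minima of P (where P''>0): P(-2)=8, P(3)=-117. Local minima of Q: Q(-4)=-2944, Q(3)=486.
So the global minimum of F is P(3) + Q(-4) + 4 = -117 − 2944 + 4 = -3057, attained at (3, -4).

-3057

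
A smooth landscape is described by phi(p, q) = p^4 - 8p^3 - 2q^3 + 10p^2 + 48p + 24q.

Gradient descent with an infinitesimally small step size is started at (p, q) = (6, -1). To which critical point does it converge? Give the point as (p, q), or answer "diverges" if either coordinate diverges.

phi is separable, so gradient descent decouples: p follows -∂phi/∂p, q follows -∂phi/∂q.
∂phi/∂p = 4(p - 4)(p - 3)(p + 1); at p=6 this is 168, so p decreases.
∂phi/∂q = -6(q - 2)(q + 2); at q=-1 this is 18, so q decreases.
p converges to its nearest critical value 4 (a local min of the p-part); q converges to -2. The iterate converges to (4, -2).

(4, -2)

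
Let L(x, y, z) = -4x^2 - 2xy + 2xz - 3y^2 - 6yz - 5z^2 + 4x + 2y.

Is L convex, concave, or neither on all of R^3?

concave

L is quadratic, so its Hessian is the constant matrix H = [[-8, -2, 2], [-2, -6, -6], [2, -6, -10]].
Leading principal minors: -8, 44, -80.
Signs alternate −, +, − ⇒ H ≺ 0 ⇒ concave.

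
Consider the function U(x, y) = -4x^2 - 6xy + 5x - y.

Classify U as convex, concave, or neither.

U is quadratic, so its Hessian is the constant matrix H = [[-8, -6], [-6, 0]].
det(H) = -36, tr(H) = -8.
det(H) < 0, so H is indefinite: neither convex nor concave.

neither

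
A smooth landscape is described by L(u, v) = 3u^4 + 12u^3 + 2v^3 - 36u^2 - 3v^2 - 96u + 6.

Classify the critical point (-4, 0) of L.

The mixed partial ∂²L/∂u∂v is 0, so the Hessian at any point is diag(L_uu, L_vv) = diag(36(u^2 + 2u - 2), 6(2v - 1)).
At (-4, 0): H = diag(216, -6).
The eigenvalues have opposite signs, so H is indefinite: a saddle point.

saddle point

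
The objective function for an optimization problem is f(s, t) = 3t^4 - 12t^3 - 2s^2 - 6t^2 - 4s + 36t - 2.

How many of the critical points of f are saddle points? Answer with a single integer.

2

f separates as a function of s plus a function of t, so ∇f=0 decouples.
∂f/∂s = -4(s + 1) = 0 at s ∈ {-1}; ∂f/∂t = 12(t - 3)(t - 1)(t + 1) = 0 at t ∈ {-1, 1, 3}.
The Hessian is diagonal: diag(f_ss, f_tt). Second derivatives: f_ss(-1)=-4; f_tt(-1)=96, f_tt(1)=-48, f_tt(3)=96.
Saddle points occur where the two diagonal entries have opposite signs: (-1, -1), (-1, 3). Count: 2.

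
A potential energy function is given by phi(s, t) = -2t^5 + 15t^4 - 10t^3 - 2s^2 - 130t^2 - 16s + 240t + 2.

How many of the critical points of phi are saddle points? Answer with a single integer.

phi separates as a function of s plus a function of t, so ∇phi=0 decouples.
∂phi/∂s = -4(s + 4) = 0 at s ∈ {-4}; ∂phi/∂t = -10(t - 4)(t - 3)(t - 1)(t + 2) = 0 at t ∈ {-2, 1, 3, 4}.
The Hessian is diagonal: diag(phi_ss, phi_tt). Second derivatives: phi_ss(-4)=-4; phi_tt(-2)=900, phi_tt(1)=-180, phi_tt(3)=100, phi_tt(4)=-180.
Saddle points occur where the two diagonal entries have opposite signs: (-4, -2), (-4, 3). Count: 2.

2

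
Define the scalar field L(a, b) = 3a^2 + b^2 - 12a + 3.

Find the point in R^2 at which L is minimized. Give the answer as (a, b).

(2, 0)

L(a,b) separates as P(a) + Q(b) + 3, so its minimum is min P + min Q + 3.
P'(a) = 6a - 12 vanishes at a ∈ {2}; Q'(b) = 2b vanishes at b ∈ {0}.
Local minima of P (where P''>0): P(2)=-12. Local minima of Q: Q(0)=0.
So the global minimum of L is P(2) + Q(0) + 3 = -12 + 0 + 3 = -9, attained at (2, 0).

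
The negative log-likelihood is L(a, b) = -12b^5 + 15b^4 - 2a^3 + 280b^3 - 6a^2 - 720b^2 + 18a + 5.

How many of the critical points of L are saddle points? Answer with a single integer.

4

L separates as a function of a plus a function of b, so ∇L=0 decouples.
∂L/∂a = -6(a - 1)(a + 3) = 0 at a ∈ {-3, 1}; ∂L/∂b = -60b(b - 3)(b - 2)(b + 4) = 0 at b ∈ {-4, 0, 2, 3}.
The Hessian is diagonal: diag(L_aa, L_bb). Second derivatives: L_aa(-3)=24, L_aa(1)=-24; L_bb(-4)=10080, L_bb(0)=-1440, L_bb(2)=720, L_bb(3)=-1260.
Saddle points occur where the two diagonal entries have opposite signs: (-3, 0), (-3, 3), (1, -4), (1, 2). Count: 4.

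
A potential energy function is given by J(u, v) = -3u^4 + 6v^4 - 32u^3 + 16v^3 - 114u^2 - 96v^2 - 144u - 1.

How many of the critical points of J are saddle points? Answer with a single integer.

5

J separates as a function of u plus a function of v, so ∇J=0 decouples.
∂J/∂u = -12(u + 1)(u + 3)(u + 4) = 0 at u ∈ {-4, -3, -1}; ∂J/∂v = 24v(v - 2)(v + 4) = 0 at v ∈ {-4, 0, 2}.
The Hessian is diagonal: diag(J_uu, J_vv). Second derivatives: J_uu(-4)=-36, J_uu(-3)=24, J_uu(-1)=-72; J_vv(-4)=576, J_vv(0)=-192, J_vv(2)=288.
Saddle points occur where the two diagonal entries have opposite signs: (-4, -4), (-4, 2), (-3, 0), (-1, -4), (-1, 2). Count: 5.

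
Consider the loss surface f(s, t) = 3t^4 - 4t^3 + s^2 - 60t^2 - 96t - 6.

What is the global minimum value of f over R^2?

-838

f(s,t) separates as P(s) + Q(t) − 6, so its minimum is min P + min Q − 6.
P'(s) = 2s vanishes at s ∈ {0}; Q'(t) = 12(t - 4)(t + 1)(t + 2) vanishes at t ∈ {-2, -1, 4}.
Local minima of P (where P''>0): P(0)=0. Local minima of Q: Q(-2)=32, Q(4)=-832.
So the global minimum of f is P(0) + Q(4) − 6 = 0 − 832 − 6 = -838, attained at (0, 4).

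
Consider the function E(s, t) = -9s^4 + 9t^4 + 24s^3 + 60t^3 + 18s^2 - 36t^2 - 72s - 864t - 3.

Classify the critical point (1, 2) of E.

The mixed partial ∂²E/∂s∂t is 0, so the Hessian at any point is diag(E_ss, E_tt) = diag(36(-3s^2 + 4s + 1), 36(3t^2 + 10t - 2)).
At (1, 2): H = diag(72, 1080).
Both eigenvalues are positive, so H is positive definite: a local minimum.

local minimum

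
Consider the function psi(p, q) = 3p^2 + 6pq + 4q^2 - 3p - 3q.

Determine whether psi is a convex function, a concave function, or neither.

convex

psi is quadratic, so its Hessian is the constant matrix H = [[6, 6], [6, 8]].
det(H) = 12, tr(H) = 14.
det(H) > 0 and tr(H) > 0, so H is positive definite everywhere: convex.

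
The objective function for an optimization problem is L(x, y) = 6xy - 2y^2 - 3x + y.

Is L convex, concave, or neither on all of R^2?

neither

L is quadratic, so its Hessian is the constant matrix H = [[0, 6], [6, -4]].
det(H) = -36, tr(H) = -4.
det(H) < 0, so H is indefinite: neither convex nor concave.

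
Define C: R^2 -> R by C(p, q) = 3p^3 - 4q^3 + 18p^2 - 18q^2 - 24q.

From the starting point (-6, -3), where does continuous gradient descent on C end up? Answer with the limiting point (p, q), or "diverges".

diverges

C is separable, so gradient descent decouples: p follows -∂C/∂p, q follows -∂C/∂q.
∂C/∂p = 9p(p + 4); at p=-6 this is 108, so p decreases.
∂C/∂q = -12(q + 1)(q + 2); at q=-3 this is -24, so q increases.
The p-coordinate has no critical point in that direction and runs off to infinity.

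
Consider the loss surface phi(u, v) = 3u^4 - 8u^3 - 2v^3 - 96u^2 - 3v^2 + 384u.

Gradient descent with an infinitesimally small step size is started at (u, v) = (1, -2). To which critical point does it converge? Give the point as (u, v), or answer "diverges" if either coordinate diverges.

phi is separable, so gradient descent decouples: u follows -∂phi/∂u, v follows -∂phi/∂v.
∂phi/∂u = 12(u - 4)(u - 2)(u + 4); at u=1 this is 180, so u decreases.
∂phi/∂v = -6v(v + 1); at v=-2 this is -12, so v increases.
u converges to its nearest critical value -4 (a local min of the u-part); v converges to -1. The iterate converges to (-4, -1).

(-4, -1)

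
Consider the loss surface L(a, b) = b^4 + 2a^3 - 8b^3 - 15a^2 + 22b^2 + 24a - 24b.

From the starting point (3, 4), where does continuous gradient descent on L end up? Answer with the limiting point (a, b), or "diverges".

(4, 3)

L is separable, so gradient descent decouples: a follows -∂L/∂a, b follows -∂L/∂b.
∂L/∂a = 6(a - 4)(a - 1); at a=3 this is -12, so a increases.
∂L/∂b = 4(b - 3)(b - 2)(b - 1); at b=4 this is 24, so b decreases.
a converges to its nearest critical value 4 (a local min of the a-part); b converges to 3. The iterate converges to (4, 3).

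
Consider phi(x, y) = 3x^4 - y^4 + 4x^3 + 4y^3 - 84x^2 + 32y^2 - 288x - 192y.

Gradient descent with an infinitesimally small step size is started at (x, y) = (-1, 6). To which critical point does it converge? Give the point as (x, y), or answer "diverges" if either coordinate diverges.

diverges

phi is separable, so gradient descent decouples: x follows -∂phi/∂x, y follows -∂phi/∂y.
∂phi/∂x = 12(x - 4)(x + 2)(x + 3); at x=-1 this is -120, so x increases.
∂phi/∂y = -4(y - 4)(y - 3)(y + 4); at y=6 this is -240, so y increases.
The y-coordinate has no critical point in that direction and runs off to infinity.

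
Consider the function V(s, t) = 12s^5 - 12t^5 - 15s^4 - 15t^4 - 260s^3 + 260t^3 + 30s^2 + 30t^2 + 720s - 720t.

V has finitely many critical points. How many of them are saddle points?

V separates as a function of s plus a function of t, so ∇V=0 decouples.
∂V/∂s = 60(s - 4)(s - 1)(s + 1)(s + 3) = 0 at s ∈ {-3, -1, 1, 4}; ∂V/∂t = -60(t - 3)(t - 1)(t + 1)(t + 4) = 0 at t ∈ {-4, -1, 1, 3}.
The Hessian is diagonal: diag(V_ss, V_tt). Second derivatives: V_ss(-3)=-3360, V_ss(-1)=1200, V_ss(1)=-1440, V_ss(4)=6300; V_tt(-4)=6300, V_tt(-1)=-1440, V_tt(1)=1200, V_tt(3)=-3360.
Saddle points occur where the two diagonal entries have opposite signs: (-3, -4), (-3, 1), (-1, -1), (-1, 3), (1, -4), (1, 1), (4, -1), (4, 3). Count: 8.

8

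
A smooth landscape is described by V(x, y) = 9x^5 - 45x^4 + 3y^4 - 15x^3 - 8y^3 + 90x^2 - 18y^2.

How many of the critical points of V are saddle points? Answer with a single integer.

6

V separates as a function of x plus a function of y, so ∇V=0 decouples.
∂V/∂x = 45x(x - 4)(x - 1)(x + 1) = 0 at x ∈ {-1, 0, 1, 4}; ∂V/∂y = 12y(y - 3)(y + 1) = 0 at y ∈ {-1, 0, 3}.
The Hessian is diagonal: diag(V_xx, V_yy). Second derivatives: V_xx(-1)=-450, V_xx(0)=180, V_xx(1)=-270, V_xx(4)=2700; V_yy(-1)=48, V_yy(0)=-36, V_yy(3)=144.
Saddle points occur where the two diagonal entries have opposite signs: (-1, -1), (-1, 3), (0, 0), (1, -1), (1, 3), (4, 0). Count: 6.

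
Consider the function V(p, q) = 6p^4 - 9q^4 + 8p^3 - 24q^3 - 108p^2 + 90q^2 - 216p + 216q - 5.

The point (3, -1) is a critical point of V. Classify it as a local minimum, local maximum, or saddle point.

local minimum

The mixed partial ∂²V/∂p∂q is 0, so the Hessian at any point is diag(V_pp, V_qq) = diag(24(3p^2 + 2p - 9), 36(-3q^2 - 4q + 5)).
At (3, -1): H = diag(576, 216).
Both eigenvalues are positive, so H is positive definite: a local minimum.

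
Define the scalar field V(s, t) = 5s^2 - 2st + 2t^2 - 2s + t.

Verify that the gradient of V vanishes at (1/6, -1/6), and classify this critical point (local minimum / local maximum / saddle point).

local minimum

∇V = (10s - 2t - 2, -2s + 4t + 1); substituting (1/6, -1/6) gives ∇V = (0, 0), so (1/6, -1/6) is indeed a critical point.
The Hessian of V is constant: H = [[10, -2], [-2, 4]].
det(H) = 10·4 − (-2)² = 36.
det(H) > 0 and tr(H) = 14 > 0, so H is positive definite and the point is a local minimum.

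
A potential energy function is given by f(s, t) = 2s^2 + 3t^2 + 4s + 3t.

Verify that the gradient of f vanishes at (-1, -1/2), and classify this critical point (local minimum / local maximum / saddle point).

local minimum

∇f = (4s + 4, 6t + 3); substituting (-1, -1/2) gives ∇f = (0, 0), so (-1, -1/2) is indeed a critical point.
The Hessian of f is constant: H = [[4, 0], [0, 6]].
det(H) = 4·6 − 0² = 24.
det(H) > 0 and tr(H) = 10 > 0, so H is positive definite and the point is a local minimum.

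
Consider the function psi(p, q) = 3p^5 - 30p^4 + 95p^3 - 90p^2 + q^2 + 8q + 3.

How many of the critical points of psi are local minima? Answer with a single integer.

2

psi separates as a function of p plus a function of q, so ∇psi=0 decouples.
∂psi/∂p = 15p(p - 4)(p - 3)(p - 1) = 0 at p ∈ {0, 1, 3, 4}; ∂psi/∂q = 2(q + 4) = 0 at q ∈ {-4}.
The Hessian is diagonal: diag(psi_pp, psi_qq). Second derivatives: psi_pp(0)=-180, psi_pp(1)=90, psi_pp(3)=-90, psi_pp(4)=180; psi_qq(-4)=2.
Local minima occur where both diagonal entries positive: (1, -4), (4, -4). Count: 2.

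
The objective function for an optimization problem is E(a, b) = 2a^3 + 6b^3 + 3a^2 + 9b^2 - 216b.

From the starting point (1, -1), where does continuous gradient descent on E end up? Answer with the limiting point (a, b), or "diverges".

E is separable, so gradient descent decouples: a follows -∂E/∂a, b follows -∂E/∂b.
∂E/∂a = 6a(a + 1); at a=1 this is 12, so a decreases.
∂E/∂b = 18(b - 3)(b + 4); at b=-1 this is -216, so b increases.
a converges to its nearest critical value 0 (a local min of the a-part); b converges to 3. The iterate converges to (0, 3).

(0, 3)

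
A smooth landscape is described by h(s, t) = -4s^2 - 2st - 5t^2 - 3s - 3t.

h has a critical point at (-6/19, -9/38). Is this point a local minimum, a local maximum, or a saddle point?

local maximum

The Hessian of h is constant: H = [[-8, -2], [-2, -10]].
det(H) = (-8)·(-10) − (-2)² = 76.
det(H) > 0 and tr(H) = -18 < 0, so H is negative definite and the point is a local maximum.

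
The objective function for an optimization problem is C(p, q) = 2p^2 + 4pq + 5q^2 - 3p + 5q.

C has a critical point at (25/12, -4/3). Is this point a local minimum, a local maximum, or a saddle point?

local minimum

The Hessian of C is constant: H = [[4, 4], [4, 10]].
det(H) = 4·10 − 4² = 24.
det(H) > 0 and tr(H) = 14 > 0, so H is positive definite and the point is a local minimum.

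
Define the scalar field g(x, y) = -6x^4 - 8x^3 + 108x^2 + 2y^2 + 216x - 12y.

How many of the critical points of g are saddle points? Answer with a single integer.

g separates as a function of x plus a function of y, so ∇g=0 decouples.
∂g/∂x = -24(x - 3)(x + 1)(x + 3) = 0 at x ∈ {-3, -1, 3}; ∂g/∂y = 4(y - 3) = 0 at y ∈ {3}.
The Hessian is diagonal: diag(g_xx, g_yy). Second derivatives: g_xx(-3)=-288, g_xx(-1)=192, g_xx(3)=-576; g_yy(3)=4.
Saddle points occur where the two diagonal entries have opposite signs: (-3, 3), (3, 3). Count: 2.

2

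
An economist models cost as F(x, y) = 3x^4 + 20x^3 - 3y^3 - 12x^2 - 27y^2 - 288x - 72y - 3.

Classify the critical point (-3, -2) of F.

The mixed partial ∂²F/∂x∂y is 0, so the Hessian at any point is diag(F_xx, F_yy) = diag(12(3x^2 + 10x - 2), -18(y + 3)).
At (-3, -2): H = diag(-60, -18).
Both eigenvalues are negative, so H is negative definite: a local maximum.

local maximum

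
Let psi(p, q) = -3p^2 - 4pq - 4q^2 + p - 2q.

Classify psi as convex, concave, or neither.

concave

psi is quadratic, so its Hessian is the constant matrix H = [[-6, -4], [-4, -8]].
det(H) = 32, tr(H) = -14.
det(H) > 0 and tr(H) < 0, so H is negative definite everywhere: concave.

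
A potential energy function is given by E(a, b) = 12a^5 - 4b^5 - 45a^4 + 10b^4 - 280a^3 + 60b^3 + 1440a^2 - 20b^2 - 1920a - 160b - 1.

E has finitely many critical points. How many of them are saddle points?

8

E separates as a function of a plus a function of b, so ∇E=0 decouples.
∂E/∂a = 60(a - 4)(a - 2)(a - 1)(a + 4) = 0 at a ∈ {-4, 1, 2, 4}; ∂E/∂b = -20(b - 4)(b - 1)(b + 1)(b + 2) = 0 at b ∈ {-2, -1, 1, 4}.
The Hessian is diagonal: diag(E_aa, E_bb). Second derivatives: E_aa(-4)=-14400, E_aa(1)=900, E_aa(2)=-720, E_aa(4)=2880; E_bb(-2)=360, E_bb(-1)=-200, E_bb(1)=360, E_bb(4)=-1800.
Saddle points occur where the two diagonal entries have opposite signs: (-4, -2), (-4, 1), (1, -1), (1, 4), (2, -2), (2, 1), (4, -1), (4, 4). Count: 8.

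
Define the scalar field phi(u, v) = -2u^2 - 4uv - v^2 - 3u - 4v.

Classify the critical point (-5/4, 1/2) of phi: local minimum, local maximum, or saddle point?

The Hessian of phi is constant: H = [[-4, -4], [-4, -2]].
det(H) = (-4)·(-2) − (-4)² = -8.
Since det(H) < 0, H is indefinite and the critical point is a saddle point.

saddle point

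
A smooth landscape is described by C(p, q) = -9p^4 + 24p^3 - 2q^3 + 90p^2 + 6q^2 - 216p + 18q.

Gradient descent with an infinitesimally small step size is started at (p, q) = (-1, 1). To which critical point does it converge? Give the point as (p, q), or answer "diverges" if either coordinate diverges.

(1, -1)

C is separable, so gradient descent decouples: p follows -∂C/∂p, q follows -∂C/∂q.
∂C/∂p = -36(p - 3)(p - 1)(p + 2); at p=-1 this is -288, so p increases.
∂C/∂q = -6(q - 3)(q + 1); at q=1 this is 24, so q decreases.
p converges to its nearest critical value 1 (a local min of the p-part); q converges to -1. The iterate converges to (1, -1).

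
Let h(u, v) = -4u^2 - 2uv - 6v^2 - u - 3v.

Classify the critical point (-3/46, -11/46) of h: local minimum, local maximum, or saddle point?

The Hessian of h is constant: H = [[-8, -2], [-2, -12]].
det(H) = (-8)·(-12) − (-2)² = 92.
det(H) > 0 and tr(H) = -20 < 0, so H is negative definite and the point is a local maximum.

local maximum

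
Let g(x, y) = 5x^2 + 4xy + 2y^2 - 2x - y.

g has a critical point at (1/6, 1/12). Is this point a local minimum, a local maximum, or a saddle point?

local minimum

The Hessian of g is constant: H = [[10, 4], [4, 4]].
det(H) = 10·4 − 4² = 24.
det(H) > 0 and tr(H) = 14 > 0, so H is positive definite and the point is a local minimum.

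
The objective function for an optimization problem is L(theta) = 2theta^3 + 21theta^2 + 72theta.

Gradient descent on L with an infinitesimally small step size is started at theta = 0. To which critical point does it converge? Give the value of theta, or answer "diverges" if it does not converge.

L'(theta) = 6(theta + 3)(theta + 4), so L'(0) = 72.
Gradient descent moves in the -L' direction, i.e. theta is decreasing.
The nearest critical point in that direction is theta = -3, where L'' = 6 > 0 (a local minimum). The iterate converges there.

-3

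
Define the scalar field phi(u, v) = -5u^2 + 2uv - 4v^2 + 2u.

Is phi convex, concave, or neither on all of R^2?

concave

phi is quadratic, so its Hessian is the constant matrix H = [[-10, 2], [2, -8]].
det(H) = 76, tr(H) = -18.
det(H) > 0 and tr(H) < 0, so H is negative definite everywhere: concave.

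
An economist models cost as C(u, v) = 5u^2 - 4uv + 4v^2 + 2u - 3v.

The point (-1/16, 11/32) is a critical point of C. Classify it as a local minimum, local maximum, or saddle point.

local minimum

The Hessian of C is constant: H = [[10, -4], [-4, 8]].
det(H) = 10·8 − (-4)² = 64.
det(H) > 0 and tr(H) = 18 > 0, so H is positive definite and the point is a local minimum.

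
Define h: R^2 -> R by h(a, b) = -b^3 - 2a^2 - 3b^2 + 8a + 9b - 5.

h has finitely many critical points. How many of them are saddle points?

1

h separates as a function of a plus a function of b, so ∇h=0 decouples.
∂h/∂a = -4(a - 2) = 0 at a ∈ {2}; ∂h/∂b = -3(b - 1)(b + 3) = 0 at b ∈ {-3, 1}.
The Hessian is diagonal: diag(h_aa, h_bb). Second derivatives: h_aa(2)=-4; h_bb(-3)=12, h_bb(1)=-12.
Saddle points occur where the two diagonal entries have opposite signs: (2, -3). Count: 1.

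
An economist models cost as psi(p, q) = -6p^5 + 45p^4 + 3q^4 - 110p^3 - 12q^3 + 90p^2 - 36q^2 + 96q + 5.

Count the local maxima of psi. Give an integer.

2

psi separates as a function of p plus a function of q, so ∇psi=0 decouples.
∂psi/∂p = -30p(p - 3)(p - 2)(p - 1) = 0 at p ∈ {0, 1, 2, 3}; ∂psi/∂q = 12(q - 4)(q - 1)(q + 2) = 0 at q ∈ {-2, 1, 4}.
The Hessian is diagonal: diag(psi_pp, psi_qq). Second derivatives: psi_pp(0)=180, psi_pp(1)=-60, psi_pp(2)=60, psi_pp(3)=-180; psi_qq(-2)=216, psi_qq(1)=-108, psi_qq(4)=216.
Local maxima occur where both diagonal entries negative: (1, 1), (3, 1). Count: 2.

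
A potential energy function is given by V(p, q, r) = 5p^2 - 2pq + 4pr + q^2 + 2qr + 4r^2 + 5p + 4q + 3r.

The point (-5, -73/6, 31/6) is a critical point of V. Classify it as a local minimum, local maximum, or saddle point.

The Hessian is constant: H = [[10, -2, 4], [-2, 2, 2], [4, 2, 8]].
Leading principal minors: Δ₁ = 10, Δ₂ = 16, Δ₃ = 24.
All leading minors are positive, so H is positive definite: a local minimum.

local minimum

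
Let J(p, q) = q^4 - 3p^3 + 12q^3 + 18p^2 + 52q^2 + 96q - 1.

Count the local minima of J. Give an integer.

J separates as a function of p plus a function of q, so ∇J=0 decouples.
∂J/∂p = -9p(p - 4) = 0 at p ∈ {0, 4}; ∂J/∂q = 4(q + 2)(q + 3)(q + 4) = 0 at q ∈ {-4, -3, -2}.
The Hessian is diagonal: diag(J_pp, J_qq). Second derivatives: J_pp(0)=36, J_pp(4)=-36; J_qq(-4)=8, J_qq(-3)=-4, J_qq(-2)=8.
Local minima occur where both diagonal entries positive: (0, -4), (0, -2). Count: 2.

2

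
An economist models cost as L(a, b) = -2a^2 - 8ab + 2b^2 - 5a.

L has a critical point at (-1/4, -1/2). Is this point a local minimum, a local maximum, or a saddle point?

saddle point

The Hessian of L is constant: H = [[-4, -8], [-8, 4]].
det(H) = (-4)·4 − (-8)² = -80.
Since det(H) < 0, H is indefinite and the critical point is a saddle point.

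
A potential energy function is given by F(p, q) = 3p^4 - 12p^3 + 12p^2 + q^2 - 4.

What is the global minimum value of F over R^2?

F(p,q) separates as A(p) + B(q) − 4, so its minimum is min A + min B − 4.
A'(p) = 12p(p - 2)(p - 1) vanishes at p ∈ {0, 1, 2}; B'(q) = 2q vanishes at q ∈ {0}.
Local minima of A (where A''>0): A(0)=0, A(2)=0. Local minima of B: B(0)=0.
So the global minimum of F is A(0) + B(0) − 4 = 0 + 0 − 4 = -4, attained at (0, 0).

-4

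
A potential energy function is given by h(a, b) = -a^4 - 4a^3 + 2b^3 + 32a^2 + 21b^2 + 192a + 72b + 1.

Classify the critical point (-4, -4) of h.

local maximum

The mixed partial ∂²h/∂a∂b is 0, so the Hessian at any point is diag(h_aa, h_bb) = diag(4(-3a^2 - 6a + 16), 6(2b + 7)).
At (-4, -4): H = diag(-32, -6).
Both eigenvalues are negative, so H is negative definite: a local maximum.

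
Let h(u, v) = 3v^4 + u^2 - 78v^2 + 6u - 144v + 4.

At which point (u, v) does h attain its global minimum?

(-3, 4)

h(u,v) separates as P(u) + Q(v) + 4, so its minimum is min P + min Q + 4.
P'(u) = 2u + 6 vanishes at u ∈ {-3}; Q'(v) = 12(v - 4)(v + 1)(v + 3) vanishes at v ∈ {-3, -1, 4}.
Local minima of P (where P''>0): P(-3)=-9. Local minima of Q: Q(-3)=-27, Q(4)=-1056.
So the global minimum of h is P(-3) + Q(4) + 4 = -9 − 1056 + 4 = -1061, attained at (-3, 4).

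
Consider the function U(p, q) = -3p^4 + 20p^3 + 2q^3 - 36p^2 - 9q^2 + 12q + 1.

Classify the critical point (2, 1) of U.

The mixed partial ∂²U/∂p∂q is 0, so the Hessian at any point is diag(U_pp, U_qq) = diag(12(-3p^2 + 10p - 6), 6(2q - 3)).
At (2, 1): H = diag(24, -6).
The eigenvalues have opposite signs, so H is indefinite: a saddle point.

saddle point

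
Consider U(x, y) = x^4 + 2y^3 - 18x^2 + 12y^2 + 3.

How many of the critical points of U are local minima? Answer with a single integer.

U separates as a function of x plus a function of y, so ∇U=0 decouples.
∂U/∂x = 4x(x - 3)(x + 3) = 0 at x ∈ {-3, 0, 3}; ∂U/∂y = 6y(y + 4) = 0 at y ∈ {-4, 0}.
The Hessian is diagonal: diag(U_xx, U_yy). Second derivatives: U_xx(-3)=72, U_xx(0)=-36, U_xx(3)=72; U_yy(-4)=-24, U_yy(0)=24.
Local minima occur where both diagonal entries positive: (-3, 0), (3, 0). Count: 2.

2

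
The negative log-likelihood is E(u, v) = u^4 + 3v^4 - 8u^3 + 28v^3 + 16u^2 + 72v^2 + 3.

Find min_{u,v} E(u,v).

3

E(u,v) separates as P(u) + Q(v) + 3, so its minimum is min P + min Q + 3.
P'(u) = 4u(u - 4)(u - 2) vanishes at u ∈ {0, 2, 4}; Q'(v) = 12v(v + 3)(v + 4) vanishes at v ∈ {-4, -3, 0}.
Local minima of P (where P''>0): P(0)=0, P(4)=0. Local minima of Q: Q(-4)=128, Q(0)=0.
So the global minimum of E is P(0) + Q(0) + 3 = 0 + 0 + 3 = 3, attained at (0, 0).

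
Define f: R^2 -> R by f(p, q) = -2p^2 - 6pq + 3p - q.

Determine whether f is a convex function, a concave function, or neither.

f is quadratic, so its Hessian is the constant matrix H = [[-4, -6], [-6, 0]].
det(H) = -36, tr(H) = -4.
det(H) < 0, so H is indefinite: neither convex nor concave.

neither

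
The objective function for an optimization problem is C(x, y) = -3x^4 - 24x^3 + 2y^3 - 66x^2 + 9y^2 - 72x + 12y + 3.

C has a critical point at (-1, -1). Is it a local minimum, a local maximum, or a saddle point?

The mixed partial ∂²C/∂x∂y is 0, so the Hessian at any point is diag(C_xx, C_yy) = diag(-12(3x^2 + 12x + 11), 6(2y + 3)).
At (-1, -1): H = diag(-24, 6).
The eigenvalues have opposite signs, so H is indefinite: a saddle point.

saddle point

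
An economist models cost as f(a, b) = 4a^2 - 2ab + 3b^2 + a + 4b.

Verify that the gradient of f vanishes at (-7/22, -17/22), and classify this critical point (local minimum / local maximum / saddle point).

local minimum

∇f = (8a - 2b + 1, -2a + 6b + 4); substituting (-7/22, -17/22) gives ∇f = (0, 0), so (-7/22, -17/22) is indeed a critical point.
The Hessian of f is constant: H = [[8, -2], [-2, 6]].
det(H) = 8·6 − (-2)² = 44.
det(H) > 0 and tr(H) = 14 > 0, so H is positive definite and the point is a local minimum.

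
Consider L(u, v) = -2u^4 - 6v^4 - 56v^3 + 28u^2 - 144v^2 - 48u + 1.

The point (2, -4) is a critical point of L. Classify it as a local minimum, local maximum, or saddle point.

local maximum

The mixed partial ∂²L/∂u∂v is 0, so the Hessian at any point is diag(L_uu, L_vv) = diag(8(-3u^2 + 7), -24(3v^2 + 14v + 12)).
At (2, -4): H = diag(-40, -96).
Both eigenvalues are negative, so H is negative definite: a local maximum.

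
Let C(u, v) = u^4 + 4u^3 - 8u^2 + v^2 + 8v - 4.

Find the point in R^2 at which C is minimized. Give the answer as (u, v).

(-4, -4)

C(u,v) separates as P(u) + Q(v) − 4, so its minimum is min P + min Q − 4.
P'(u) = 4u(u - 1)(u + 4) vanishes at u ∈ {-4, 0, 1}; Q'(v) = 2v + 8 vanishes at v ∈ {-4}.
Local minima of P (where P''>0): P(-4)=-128, P(1)=-3. Local minima of Q: Q(-4)=-16.
So the global minimum of C is P(-4) + Q(-4) − 4 = -128 − 16 − 4 = -148, attained at (-4, -4).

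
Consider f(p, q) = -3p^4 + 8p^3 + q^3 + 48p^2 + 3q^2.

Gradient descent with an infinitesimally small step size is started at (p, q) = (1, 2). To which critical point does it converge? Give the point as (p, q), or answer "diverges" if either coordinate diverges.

f is separable, so gradient descent decouples: p follows -∂f/∂p, q follows -∂f/∂q.
∂f/∂p = -12p(p - 4)(p + 2); at p=1 this is 108, so p decreases.
∂f/∂q = 3q(q + 2); at q=2 this is 24, so q decreases.
p converges to its nearest critical value 0 (a local min of the p-part); q converges to 0. The iterate converges to (0, 0).

(0, 0)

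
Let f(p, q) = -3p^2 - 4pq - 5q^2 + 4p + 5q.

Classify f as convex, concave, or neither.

concave

f is quadratic, so its Hessian is the constant matrix H = [[-6, -4], [-4, -10]].
det(H) = 44, tr(H) = -16.
det(H) > 0 and tr(H) < 0, so H is negative definite everywhere: concave.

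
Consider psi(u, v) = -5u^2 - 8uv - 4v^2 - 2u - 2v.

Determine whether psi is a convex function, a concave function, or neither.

psi is quadratic, so its Hessian is the constant matrix H = [[-10, -8], [-8, -8]].
det(H) = 16, tr(H) = -18.
det(H) > 0 and tr(H) < 0, so H is negative definite everywhere: concave.

concave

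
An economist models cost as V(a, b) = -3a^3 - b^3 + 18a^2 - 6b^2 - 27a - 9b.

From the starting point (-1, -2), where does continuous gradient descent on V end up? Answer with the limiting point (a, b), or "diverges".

(1, -3)

V is separable, so gradient descent decouples: a follows -∂V/∂a, b follows -∂V/∂b.
∂V/∂a = -9(a - 3)(a - 1); at a=-1 this is -72, so a increases.
∂V/∂b = -3(b + 1)(b + 3); at b=-2 this is 3, so b decreases.
a converges to its nearest critical value 1 (a local min of the a-part); b converges to -3. The iterate converges to (1, -3).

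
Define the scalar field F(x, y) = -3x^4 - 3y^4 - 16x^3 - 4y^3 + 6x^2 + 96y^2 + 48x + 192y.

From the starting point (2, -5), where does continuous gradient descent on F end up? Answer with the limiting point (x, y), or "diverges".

F is separable, so gradient descent decouples: x follows -∂F/∂x, y follows -∂F/∂y.
∂F/∂x = -12(x - 1)(x + 1)(x + 4); at x=2 this is -216, so x increases.
∂F/∂y = -12(y - 4)(y + 1)(y + 4); at y=-5 this is 432, so y decreases.
The x-coordinate has no critical point in that direction and runs off to infinity.

diverges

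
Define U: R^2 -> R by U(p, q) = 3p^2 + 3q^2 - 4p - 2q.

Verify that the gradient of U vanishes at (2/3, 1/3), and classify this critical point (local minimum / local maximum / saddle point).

∇U = (6p - 4, 6q - 2); substituting (2/3, 1/3) gives ∇U = (0, 0), so (2/3, 1/3) is indeed a critical point.
The Hessian of U is constant: H = [[6, 0], [0, 6]].
det(H) = 6·6 − 0² = 36.
det(H) > 0 and tr(H) = 12 > 0, so H is positive definite and the point is a local minimum.

local minimum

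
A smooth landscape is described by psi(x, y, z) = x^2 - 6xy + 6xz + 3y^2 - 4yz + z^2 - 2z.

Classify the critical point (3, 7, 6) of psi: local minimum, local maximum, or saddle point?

saddle point

The Hessian is constant: H = [[2, -6, 6], [-6, 6, -4], [6, -4, 2]].
Leading principal minors: Δ₁ = 2, Δ₂ = -24, Δ₃ = -8.
The minors fit neither the all-positive nor the alternating-sign pattern, so H is indefinite: a saddle point.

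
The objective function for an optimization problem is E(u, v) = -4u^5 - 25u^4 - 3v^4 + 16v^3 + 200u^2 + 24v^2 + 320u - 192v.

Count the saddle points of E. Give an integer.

E separates as a function of u plus a function of v, so ∇E=0 decouples.
∂E/∂u = -20(u - 2)(u + 1)(u + 2)(u + 4) = 0 at u ∈ {-4, -2, -1, 2}; ∂E/∂v = -12(v - 4)(v - 2)(v + 2) = 0 at v ∈ {-2, 2, 4}.
The Hessian is diagonal: diag(E_uu, E_vv). Second derivatives: E_uu(-4)=720, E_uu(-2)=-160, E_uu(-1)=180, E_uu(2)=-1440; E_vv(-2)=-288, E_vv(2)=96, E_vv(4)=-144.
Saddle points occur where the two diagonal entries have opposite signs: (-4, -2), (-4, 4), (-2, 2), (-1, -2), (-1, 4), (2, 2). Count: 6.

6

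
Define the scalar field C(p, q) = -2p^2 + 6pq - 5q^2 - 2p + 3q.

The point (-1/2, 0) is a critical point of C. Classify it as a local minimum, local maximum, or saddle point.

The Hessian of C is constant: H = [[-4, 6], [6, -10]].
det(H) = (-4)·(-10) − 6² = 4.
det(H) > 0 and tr(H) = -14 < 0, so H is negative definite and the point is a local maximum.

local maximum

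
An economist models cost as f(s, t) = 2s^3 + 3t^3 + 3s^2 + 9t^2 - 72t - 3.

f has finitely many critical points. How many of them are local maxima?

1

f separates as a function of s plus a function of t, so ∇f=0 decouples.
∂f/∂s = 6s(s + 1) = 0 at s ∈ {-1, 0}; ∂f/∂t = 9(t - 2)(t + 4) = 0 at t ∈ {-4, 2}.
The Hessian is diagonal: diag(f_ss, f_tt). Second derivatives: f_ss(-1)=-6, f_ss(0)=6; f_tt(-4)=-54, f_tt(2)=54.
Local maxima occur where both diagonal entries negative: (-1, -4). Count: 1.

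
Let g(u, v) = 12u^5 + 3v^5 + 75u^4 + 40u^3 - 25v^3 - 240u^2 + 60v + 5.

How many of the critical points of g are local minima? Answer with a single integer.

g separates as a function of u plus a function of v, so ∇g=0 decouples.
∂g/∂u = 60u(u - 1)(u + 2)(u + 4) = 0 at u ∈ {-4, -2, 0, 1}; ∂g/∂v = 15(v - 2)(v - 1)(v + 1)(v + 2) = 0 at v ∈ {-2, -1, 1, 2}.
The Hessian is diagonal: diag(g_uu, g_vv). Second derivatives: g_uu(-4)=-2400, g_uu(-2)=720, g_uu(0)=-480, g_uu(1)=900; g_vv(-2)=-180, g_vv(-1)=90, g_vv(1)=-90, g_vv(2)=180.
Local minima occur where both diagonal entries positive: (-2, -1), (-2, 2), (1, -1), (1, 2). Count: 4.

4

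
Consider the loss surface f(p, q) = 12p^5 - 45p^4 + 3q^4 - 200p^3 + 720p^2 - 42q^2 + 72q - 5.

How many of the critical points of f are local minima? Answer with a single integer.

f separates as a function of p plus a function of q, so ∇f=0 decouples.
∂f/∂p = 60p(p - 4)(p - 2)(p + 3) = 0 at p ∈ {-3, 0, 2, 4}; ∂f/∂q = 12(q - 2)(q - 1)(q + 3) = 0 at q ∈ {-3, 1, 2}.
The Hessian is diagonal: diag(f_pp, f_qq). Second derivatives: f_pp(-3)=-6300, f_pp(0)=1440, f_pp(2)=-1200, f_pp(4)=3360; f_qq(-3)=240, f_qq(1)=-48, f_qq(2)=60.
Local minima occur where both diagonal entries positive: (0, -3), (0, 2), (4, -3), (4, 2). Count: 4.

4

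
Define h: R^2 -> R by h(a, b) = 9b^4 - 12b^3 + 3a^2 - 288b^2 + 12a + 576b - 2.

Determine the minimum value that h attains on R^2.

h(a,b) separates as P(a) + Q(b) − 2, so its minimum is min P + min Q − 2.
P'(a) = 6a + 12 vanishes at a ∈ {-2}; Q'(b) = 36(b - 4)(b - 1)(b + 4) vanishes at b ∈ {-4, 1, 4}.
Local minima of P (where P''>0): P(-2)=-12. Local minima of Q: Q(-4)=-3840, Q(4)=-768.
So the global minimum of h is P(-2) + Q(-4) − 2 = -12 − 3840 − 2 = -3854, attained at (-2, -4).

-3854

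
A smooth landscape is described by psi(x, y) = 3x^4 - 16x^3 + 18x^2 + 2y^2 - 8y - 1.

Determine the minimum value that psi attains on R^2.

psi(x,y) separates as P(x) + Q(y) − 1, so its minimum is min P + min Q − 1.
P'(x) = 12x(x - 3)(x - 1) vanishes at x ∈ {0, 1, 3}; Q'(y) = 4y - 8 vanishes at y ∈ {2}.
Local minima of P (where P''>0): P(0)=0, P(3)=-27. Local minima of Q: Q(2)=-8.
So the global minimum of psi is P(3) + Q(2) − 1 = -27 − 8 − 1 = -36, attained at (3, 2).

-36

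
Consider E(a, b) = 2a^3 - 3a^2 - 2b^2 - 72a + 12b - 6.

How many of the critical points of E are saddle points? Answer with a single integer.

1

E separates as a function of a plus a function of b, so ∇E=0 decouples.
∂E/∂a = 6(a - 4)(a + 3) = 0 at a ∈ {-3, 4}; ∂E/∂b = -4(b - 3) = 0 at b ∈ {3}.
The Hessian is diagonal: diag(E_aa, E_bb). Second derivatives: E_aa(-3)=-42, E_aa(4)=42; E_bb(3)=-4.
Saddle points occur where the two diagonal entries have opposite signs: (4, 3). Count: 1.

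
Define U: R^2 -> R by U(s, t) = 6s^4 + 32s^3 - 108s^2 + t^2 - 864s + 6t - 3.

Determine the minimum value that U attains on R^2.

-2226

U(s,t) separates as P(s) + Q(t) − 3, so its minimum is min P + min Q − 3.
P'(s) = 24(s - 3)(s + 3)(s + 4) vanishes at s ∈ {-4, -3, 3}; Q'(t) = 2(t + 3) vanishes at t ∈ {-3}.
Local minima of P (where P''>0): P(-4)=1216, P(3)=-2214. Local minima of Q: Q(-3)=-9.
So the global minimum of U is P(3) + Q(-3) − 3 = -2214 − 9 − 3 = -2226, attained at (3, -3).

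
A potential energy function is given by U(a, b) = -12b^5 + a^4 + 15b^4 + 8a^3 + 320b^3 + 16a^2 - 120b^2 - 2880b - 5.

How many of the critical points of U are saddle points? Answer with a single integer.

U separates as a function of a plus a function of b, so ∇U=0 decouples.
∂U/∂a = 4a(a + 2)(a + 4) = 0 at a ∈ {-4, -2, 0}; ∂U/∂b = -60(b - 4)(b - 2)(b + 2)(b + 3) = 0 at b ∈ {-3, -2, 2, 4}.
The Hessian is diagonal: diag(U_aa, U_bb). Second derivatives: U_aa(-4)=32, U_aa(-2)=-16, U_aa(0)=32; U_bb(-3)=2100, U_bb(-2)=-1440, U_bb(2)=2400, U_bb(4)=-5040.
Saddle points occur where the two diagonal entries have opposite signs: (-4, -2), (-4, 4), (-2, -3), (-2, 2), (0, -2), (0, 4). Count: 6.

6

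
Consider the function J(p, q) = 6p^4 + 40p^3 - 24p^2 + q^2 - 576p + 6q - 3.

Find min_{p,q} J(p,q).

-844

J(p,q) separates as A(p) + B(q) − 3, so its minimum is min A + min B − 3.
A'(p) = 24(p - 2)(p + 3)(p + 4) vanishes at p ∈ {-4, -3, 2}; B'(q) = 2q + 6 vanishes at q ∈ {-3}.
Local minima of A (where A''>0): A(-4)=896, A(2)=-832. Local minima of B: B(-3)=-9.
So the global minimum of J is A(2) + B(-3) − 3 = -832 − 9 − 3 = -844, attained at (2, -3).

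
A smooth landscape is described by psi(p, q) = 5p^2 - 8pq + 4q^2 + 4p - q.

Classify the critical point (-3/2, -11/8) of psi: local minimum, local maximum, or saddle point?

The Hessian of psi is constant: H = [[10, -8], [-8, 8]].
det(H) = 10·8 − (-8)² = 16.
det(H) > 0 and tr(H) = 18 > 0, so H is positive definite and the point is a local minimum.

local minimum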